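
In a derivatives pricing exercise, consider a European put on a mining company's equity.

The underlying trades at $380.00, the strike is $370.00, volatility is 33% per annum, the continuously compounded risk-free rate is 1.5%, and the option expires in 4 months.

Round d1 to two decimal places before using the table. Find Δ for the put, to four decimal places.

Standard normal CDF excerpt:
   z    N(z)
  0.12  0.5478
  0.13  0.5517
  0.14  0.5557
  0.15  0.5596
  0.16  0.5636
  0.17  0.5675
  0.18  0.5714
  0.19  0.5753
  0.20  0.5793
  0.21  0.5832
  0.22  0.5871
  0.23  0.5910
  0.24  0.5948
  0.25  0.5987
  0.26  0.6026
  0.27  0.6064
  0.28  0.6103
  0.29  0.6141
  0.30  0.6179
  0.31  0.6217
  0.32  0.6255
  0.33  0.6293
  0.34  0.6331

-0.3974

σ√T = 0.33 × 0.5774 = 0.1905
d₁ = [ln(380/370) + (0.015 + 0.33²/2)·0.3333] / 0.1905 = [0.0267 + 0.0232] / 0.1905 = 0.2615 → 0.26
N(d₁) = N(0.26) = 0.6026
Δ_put = N(d₁) − 1 = 0.6026 − 1 = -0.3974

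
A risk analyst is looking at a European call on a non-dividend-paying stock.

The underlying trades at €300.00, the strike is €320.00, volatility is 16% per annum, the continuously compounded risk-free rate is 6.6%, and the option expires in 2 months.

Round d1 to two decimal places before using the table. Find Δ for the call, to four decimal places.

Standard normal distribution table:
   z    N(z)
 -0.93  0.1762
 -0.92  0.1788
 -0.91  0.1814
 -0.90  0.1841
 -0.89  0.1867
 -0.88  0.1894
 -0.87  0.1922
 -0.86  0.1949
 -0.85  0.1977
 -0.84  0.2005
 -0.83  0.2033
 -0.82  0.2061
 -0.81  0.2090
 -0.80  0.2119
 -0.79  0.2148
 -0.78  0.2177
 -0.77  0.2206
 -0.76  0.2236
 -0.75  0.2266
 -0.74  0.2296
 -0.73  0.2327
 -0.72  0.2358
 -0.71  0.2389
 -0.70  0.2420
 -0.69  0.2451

0.2148

σ√T = 0.16·√0.1667 = 0.0653
d₁ = [ln(300/320) + (0.066 + 0.16²/2)·0.1667] / 0.0653 = [-0.0645 + 0.0131] / 0.0653 = -0.7870 which rounds to -0.79
N(d₁) = N(-0.79) = 0.2148
Δ_call = N(d₁) = 0.2148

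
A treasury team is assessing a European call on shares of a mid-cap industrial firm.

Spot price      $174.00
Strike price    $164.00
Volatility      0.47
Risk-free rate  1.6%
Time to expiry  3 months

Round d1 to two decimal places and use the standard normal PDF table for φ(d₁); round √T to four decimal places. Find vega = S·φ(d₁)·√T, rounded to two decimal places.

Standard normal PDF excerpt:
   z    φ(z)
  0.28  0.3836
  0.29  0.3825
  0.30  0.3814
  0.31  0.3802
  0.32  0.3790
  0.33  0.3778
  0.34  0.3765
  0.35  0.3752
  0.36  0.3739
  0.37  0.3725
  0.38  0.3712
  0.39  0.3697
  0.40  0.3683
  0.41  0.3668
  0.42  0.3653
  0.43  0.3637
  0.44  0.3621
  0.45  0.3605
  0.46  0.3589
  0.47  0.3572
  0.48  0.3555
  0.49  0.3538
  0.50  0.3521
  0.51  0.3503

σ√T = 0.47 × 0.5000 = 0.2350
ln(S/K) + (r + σ²/2)T = ln(174/164) + (0.016 + 0.47²/2)·0.25 = 0.0592 + 0.0316 = 0.0908
d₁ = 0.0908 / 0.2350 = 0.3864 which rounds to 0.39
√T = √0.25 = 0.5000
φ(d₁) = φ(0.39) = 0.3697
vega = S·φ(d₁)·√T = 174·0.3697·0.5000 = 32.1639

32.16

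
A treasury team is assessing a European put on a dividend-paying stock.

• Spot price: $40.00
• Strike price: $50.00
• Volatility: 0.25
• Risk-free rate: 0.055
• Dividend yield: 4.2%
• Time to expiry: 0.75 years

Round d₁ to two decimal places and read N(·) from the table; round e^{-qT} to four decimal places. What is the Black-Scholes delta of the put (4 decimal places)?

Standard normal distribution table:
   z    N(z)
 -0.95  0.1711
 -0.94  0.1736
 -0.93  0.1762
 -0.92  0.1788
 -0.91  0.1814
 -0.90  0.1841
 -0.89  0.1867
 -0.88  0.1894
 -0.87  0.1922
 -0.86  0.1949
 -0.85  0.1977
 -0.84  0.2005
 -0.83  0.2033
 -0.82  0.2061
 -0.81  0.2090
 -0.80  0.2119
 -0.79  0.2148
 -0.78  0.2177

-0.7855

T = 0.75;  σ√T = 0.2165
d₁ = [ln(40/50) + (0.055 − 0.042 + ½·0.25²)·0.75] / (σ√T) = (-0.2231 + 0.0332) / 0.2165 = -0.8774 ≈ -0.88
N(d₁) = N(-0.88) = 0.1894
Δ_put = exp(−qT)·(N(d₁) − 1) = 0.9690·(0.1894 − 1) = -0.7855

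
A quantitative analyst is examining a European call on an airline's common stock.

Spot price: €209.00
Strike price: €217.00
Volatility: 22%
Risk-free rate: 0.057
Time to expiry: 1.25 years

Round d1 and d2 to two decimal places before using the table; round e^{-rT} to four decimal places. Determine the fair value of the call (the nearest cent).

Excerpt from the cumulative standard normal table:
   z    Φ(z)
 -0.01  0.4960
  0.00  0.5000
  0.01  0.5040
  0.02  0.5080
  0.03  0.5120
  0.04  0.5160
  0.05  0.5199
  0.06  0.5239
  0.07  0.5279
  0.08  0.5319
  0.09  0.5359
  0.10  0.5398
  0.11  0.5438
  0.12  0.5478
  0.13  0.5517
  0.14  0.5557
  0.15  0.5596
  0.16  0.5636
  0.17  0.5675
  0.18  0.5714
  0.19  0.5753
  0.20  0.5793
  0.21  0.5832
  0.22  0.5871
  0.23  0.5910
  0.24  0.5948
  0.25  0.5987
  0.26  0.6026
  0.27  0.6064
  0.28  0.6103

σ√T = 0.22 × 1.1180 = 0.2460
d₁ = [ln(209/217) + (0.057 + 0.22²/2)·1.25] / 0.2460 = [-0.0376 + 0.1015] / 0.2460 = 0.2599 which rounds to 0.26
d₂ = d₁ − σ√T = 0.2599 − 0.2460 = 0.0140 which rounds to 0.01
exp(−rT) = exp(−0.057·1.25) = 0.9312
C = 209·N(0.26) − 217·0.9312·N(0.01) = 209·0.6026 − 217·0.9312·0.5040 = 125.9434 − 101.8435 = 24.0999

€24.10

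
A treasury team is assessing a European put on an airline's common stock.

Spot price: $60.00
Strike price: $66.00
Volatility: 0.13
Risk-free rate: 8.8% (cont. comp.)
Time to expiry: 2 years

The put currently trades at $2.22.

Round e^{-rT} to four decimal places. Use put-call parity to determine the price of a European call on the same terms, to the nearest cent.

exp(−rT) = exp(−0.088·2) = 0.8386
Put-call parity: C − P = S − K·e^(−rT) = 60 − 66·0.8386 = 60 − 55.3476 = 4.6524
C = P + (C − P) = 2.22 + (4.6524) = 6.8724

$6.87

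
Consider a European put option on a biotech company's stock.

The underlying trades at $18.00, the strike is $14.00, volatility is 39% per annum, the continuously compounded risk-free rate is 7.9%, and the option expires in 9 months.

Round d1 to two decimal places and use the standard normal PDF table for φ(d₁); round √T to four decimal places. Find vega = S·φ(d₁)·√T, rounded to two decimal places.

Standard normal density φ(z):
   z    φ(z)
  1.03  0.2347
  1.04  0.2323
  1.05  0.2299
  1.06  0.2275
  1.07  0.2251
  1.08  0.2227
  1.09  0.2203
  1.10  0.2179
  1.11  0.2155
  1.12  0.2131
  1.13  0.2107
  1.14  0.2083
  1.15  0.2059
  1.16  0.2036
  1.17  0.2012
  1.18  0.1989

3.43

T = 0.75;  σ√T = 0.3377
d₁ = [ln(18/14) + (0.079 + ½·0.39²)·0.75] / (σ√T) = (0.2513 + 0.1163) / 0.3377 = 1.0884 which rounds to 1.09
√T = √0.75 = 0.8660
φ(d₁) = φ(1.09) = 0.2203
vega = S·φ(d₁)·√T = 18·0.2203·0.8660 = 3.4340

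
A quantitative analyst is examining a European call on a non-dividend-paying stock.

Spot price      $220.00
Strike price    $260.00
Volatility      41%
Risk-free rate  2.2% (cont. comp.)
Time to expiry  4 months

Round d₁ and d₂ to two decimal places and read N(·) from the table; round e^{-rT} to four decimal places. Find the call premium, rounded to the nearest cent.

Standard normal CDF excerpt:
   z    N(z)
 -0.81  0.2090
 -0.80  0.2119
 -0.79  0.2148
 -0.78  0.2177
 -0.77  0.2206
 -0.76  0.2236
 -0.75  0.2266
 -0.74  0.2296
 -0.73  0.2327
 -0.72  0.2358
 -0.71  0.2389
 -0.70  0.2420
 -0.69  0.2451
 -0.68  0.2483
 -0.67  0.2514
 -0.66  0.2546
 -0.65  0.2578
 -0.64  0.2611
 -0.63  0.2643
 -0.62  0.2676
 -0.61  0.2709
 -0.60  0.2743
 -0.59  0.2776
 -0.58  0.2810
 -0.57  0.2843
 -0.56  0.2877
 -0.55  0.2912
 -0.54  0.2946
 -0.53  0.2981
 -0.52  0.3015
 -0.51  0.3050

$7.85

σ√T = 0.41 × 0.5774 = 0.2367
d₁ = [ln(220/260) + (0.022 + ½·0.41²)·0.3333] / (σ√T) = (-0.1671 + 0.0353) / 0.2367 = -0.5564 ⇒ -0.56
d₂ = -0.5564 − 0.2367 = -0.7931 ⇒ -0.79
e^(−rT) = e^(−0.022·0.3333) = 0.9927
N(d₁) = N(-0.56) = 0.2877;  N(d₂) = N(-0.79) = 0.2148
C = 220·0.2877 − 260·0.9927·0.2148 = 63.2940 − 55.4403 = 7.8537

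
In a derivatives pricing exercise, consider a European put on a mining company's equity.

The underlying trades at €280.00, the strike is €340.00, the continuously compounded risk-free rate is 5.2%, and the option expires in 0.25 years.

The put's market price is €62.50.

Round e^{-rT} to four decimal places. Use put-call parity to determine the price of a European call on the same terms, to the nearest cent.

€6.89

e^(−rT) = e^(−0.052·0.25) = 0.9871
Put-call parity: C − P = S − K·e^(−rT) = 280 − 340·0.9871 = 280 − 335.6140 = -55.6140
C = P + (C − P) = 62.50 + (-55.6140) = 6.8860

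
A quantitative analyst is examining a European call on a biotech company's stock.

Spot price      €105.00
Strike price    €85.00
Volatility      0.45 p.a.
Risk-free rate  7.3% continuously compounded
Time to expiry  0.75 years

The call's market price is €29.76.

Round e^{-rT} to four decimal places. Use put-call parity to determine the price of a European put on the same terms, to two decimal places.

e^(−rT) = e^(−0.073·0.75) = 0.9467
Put-call parity: C − P = S − K·e^(−rT) = 105 − 85·0.9467 = 105 − 80.4695 = 24.5305
P = C − (C − P) = 29.76 − (24.5305) = 5.2295

€5.23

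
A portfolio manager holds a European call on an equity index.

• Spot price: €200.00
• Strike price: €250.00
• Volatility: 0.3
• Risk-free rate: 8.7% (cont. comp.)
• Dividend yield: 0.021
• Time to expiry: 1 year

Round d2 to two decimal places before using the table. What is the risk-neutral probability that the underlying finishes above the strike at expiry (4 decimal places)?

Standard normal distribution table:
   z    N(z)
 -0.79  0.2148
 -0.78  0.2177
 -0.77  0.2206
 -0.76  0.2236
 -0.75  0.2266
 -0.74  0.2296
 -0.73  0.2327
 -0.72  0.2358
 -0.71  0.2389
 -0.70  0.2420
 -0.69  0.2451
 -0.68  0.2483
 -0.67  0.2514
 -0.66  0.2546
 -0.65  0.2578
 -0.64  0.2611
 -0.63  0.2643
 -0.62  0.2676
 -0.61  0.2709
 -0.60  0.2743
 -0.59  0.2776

0.2514

T = 1;  σ√T = 0.3000
d₁ = [ln(200/250) + (0.087 − 0.021 + 0.3²/2)·1] / 0.3000 = [-0.2231 + 0.1110] / 0.3000 = -0.3738 which rounds to -0.37
d₂ = d₁ − σ√T = -0.3738 − 0.3000 = -0.6738 which rounds to -0.67
Pr(exercise) under Q = N(d₂) = 0.2514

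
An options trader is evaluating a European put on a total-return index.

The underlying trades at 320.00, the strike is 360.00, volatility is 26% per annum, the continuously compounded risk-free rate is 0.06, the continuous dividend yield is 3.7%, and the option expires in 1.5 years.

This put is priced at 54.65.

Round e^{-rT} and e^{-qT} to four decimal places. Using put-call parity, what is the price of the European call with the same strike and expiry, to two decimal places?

exp(−qT) = exp(−0.037·1.5) = 0.9460;  exp(−rT) = exp(−0.06·1.5) = 0.9139
Put-call parity: C − P = S·e^(−qT) − K·e^(−rT) = 320·0.9460 − 360·0.9139 = 302.7200 − 329.0040 = -26.2840
C = P + (C − P) = 54.65 + (-26.2840) = 28.3660

28.37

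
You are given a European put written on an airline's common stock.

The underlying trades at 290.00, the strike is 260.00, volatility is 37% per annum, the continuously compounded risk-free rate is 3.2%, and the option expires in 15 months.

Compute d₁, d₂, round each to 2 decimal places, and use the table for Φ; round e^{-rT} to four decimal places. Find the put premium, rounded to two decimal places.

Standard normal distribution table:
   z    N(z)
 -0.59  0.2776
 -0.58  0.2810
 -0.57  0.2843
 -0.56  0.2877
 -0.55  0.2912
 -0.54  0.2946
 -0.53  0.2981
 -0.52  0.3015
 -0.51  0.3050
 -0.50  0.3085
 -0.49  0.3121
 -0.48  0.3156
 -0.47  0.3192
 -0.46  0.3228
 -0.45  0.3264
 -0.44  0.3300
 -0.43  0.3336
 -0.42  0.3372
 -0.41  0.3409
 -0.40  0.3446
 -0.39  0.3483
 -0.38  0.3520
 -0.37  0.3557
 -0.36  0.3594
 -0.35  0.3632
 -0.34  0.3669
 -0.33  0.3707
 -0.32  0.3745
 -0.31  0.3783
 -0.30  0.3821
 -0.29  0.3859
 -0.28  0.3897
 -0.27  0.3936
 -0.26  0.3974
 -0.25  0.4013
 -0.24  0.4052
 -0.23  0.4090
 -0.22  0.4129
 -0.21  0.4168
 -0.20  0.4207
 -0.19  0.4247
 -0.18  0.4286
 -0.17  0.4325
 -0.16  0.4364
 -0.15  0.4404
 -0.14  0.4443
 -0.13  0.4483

T = 1.25;  σ√T = 0.4137
d₁ = [ln(290/260) + (0.032 + 0.37²/2)·1.25] / 0.4137 = [0.1092 + 0.1256] / 0.4137 = 0.5675 ⇒ 0.57
d₂ = d₁ − σ√T = 0.5675 − 0.4137 = 0.1538 ⇒ 0.15
e^(−rT) = e^(−0.032·1.25) = 0.9608
P = 260·0.9608·N(-0.15) − 290·N(-0.57) = 260·0.9608·0.4404 − 290·0.2843 = 110.0154 − 82.4470 = 27.5684

27.57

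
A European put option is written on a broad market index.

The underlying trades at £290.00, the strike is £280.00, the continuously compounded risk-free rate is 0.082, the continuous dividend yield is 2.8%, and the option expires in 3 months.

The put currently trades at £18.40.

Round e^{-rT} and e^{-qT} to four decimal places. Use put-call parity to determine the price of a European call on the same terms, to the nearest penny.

e^(−qT) = e^(−0.028·0.25) = 0.9930;  e^(−rT) = e^(−0.082·0.25) = 0.9797
Put-call parity: C − P = S·e^(−qT) − K·e^(−rT) = 290·0.9930 − 280·0.9797 = 287.9700 − 274.3160 = 13.6540
C = P + (C − P) = 18.40 + (13.6540) = 32.0540

£32.05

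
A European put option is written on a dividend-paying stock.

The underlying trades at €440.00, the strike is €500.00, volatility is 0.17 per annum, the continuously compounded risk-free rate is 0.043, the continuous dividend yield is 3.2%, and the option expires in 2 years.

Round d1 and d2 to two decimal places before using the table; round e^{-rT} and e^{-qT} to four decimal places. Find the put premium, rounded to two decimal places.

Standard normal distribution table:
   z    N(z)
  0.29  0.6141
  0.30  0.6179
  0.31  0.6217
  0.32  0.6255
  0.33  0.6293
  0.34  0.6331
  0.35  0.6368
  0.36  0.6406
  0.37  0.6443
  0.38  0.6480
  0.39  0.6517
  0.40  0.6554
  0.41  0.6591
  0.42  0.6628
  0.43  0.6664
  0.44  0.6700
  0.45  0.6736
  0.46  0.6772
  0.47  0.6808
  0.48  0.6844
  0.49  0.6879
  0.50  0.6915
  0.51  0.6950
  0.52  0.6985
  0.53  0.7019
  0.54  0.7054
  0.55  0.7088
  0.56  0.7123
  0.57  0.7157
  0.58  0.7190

€68.65

σ√T = 0.17 × 1.4142 = 0.2404
d₁ = [ln(440/500) + (0.043 − 0.032 + ½·0.17²)·2] / (σ√T) = (-0.1278 + 0.0509) / 0.2404 = -0.3200 which rounds to -0.32
d₂ = -0.3200 − 0.2404 = -0.5604 which rounds to -0.56
e^(−qT) = e^(−0.032·2) = 0.9380;  e^(−rT) = e^(−0.043·2) = 0.9176
N(−d₂) = N(0.56) = 0.7123;  N(−d₁) = N(0.32) = 0.6255
P = 500·0.9176·0.7123 − 440·0.9380·0.6255 = 326.8032 − 258.1564 = 68.6469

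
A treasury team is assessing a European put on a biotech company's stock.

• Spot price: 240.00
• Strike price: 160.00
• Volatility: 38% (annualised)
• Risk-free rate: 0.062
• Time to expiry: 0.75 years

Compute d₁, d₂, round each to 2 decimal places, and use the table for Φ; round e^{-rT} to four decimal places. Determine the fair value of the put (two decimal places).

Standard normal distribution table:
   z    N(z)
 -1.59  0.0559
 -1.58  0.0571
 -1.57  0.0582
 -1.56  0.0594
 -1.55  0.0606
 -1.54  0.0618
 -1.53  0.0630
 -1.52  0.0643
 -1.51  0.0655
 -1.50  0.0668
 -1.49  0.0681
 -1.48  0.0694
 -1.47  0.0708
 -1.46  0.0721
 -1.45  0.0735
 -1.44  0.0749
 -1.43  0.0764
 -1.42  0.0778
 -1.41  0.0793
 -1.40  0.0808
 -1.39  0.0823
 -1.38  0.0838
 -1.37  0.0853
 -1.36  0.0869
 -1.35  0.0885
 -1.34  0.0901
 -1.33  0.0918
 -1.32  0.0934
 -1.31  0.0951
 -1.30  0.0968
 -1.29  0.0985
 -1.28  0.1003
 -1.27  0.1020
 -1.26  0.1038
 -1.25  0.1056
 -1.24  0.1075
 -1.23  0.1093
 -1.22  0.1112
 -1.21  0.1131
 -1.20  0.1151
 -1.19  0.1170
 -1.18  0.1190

2.44

σ√T = 0.38·√0.75 = 0.3291
d₁ = [ln(240/160) + (0.062 + 0.38²/2)·0.75] / 0.3291 = [0.4055 + 0.1006] / 0.3291 = 1.5379 → 1.54
d₂ = d₁ − σ√T = 1.5379 − 0.3291 = 1.2088 → 1.21
e^(−rT) = e^(−0.062·0.75) = 0.9546
N(−d₂) = N(-1.21) = 0.1131;  N(−d₁) = N(-1.54) = 0.0618
P = 160·0.9546·0.1131 − 240·0.0618 = 17.2744 − 14.8320 = 2.4424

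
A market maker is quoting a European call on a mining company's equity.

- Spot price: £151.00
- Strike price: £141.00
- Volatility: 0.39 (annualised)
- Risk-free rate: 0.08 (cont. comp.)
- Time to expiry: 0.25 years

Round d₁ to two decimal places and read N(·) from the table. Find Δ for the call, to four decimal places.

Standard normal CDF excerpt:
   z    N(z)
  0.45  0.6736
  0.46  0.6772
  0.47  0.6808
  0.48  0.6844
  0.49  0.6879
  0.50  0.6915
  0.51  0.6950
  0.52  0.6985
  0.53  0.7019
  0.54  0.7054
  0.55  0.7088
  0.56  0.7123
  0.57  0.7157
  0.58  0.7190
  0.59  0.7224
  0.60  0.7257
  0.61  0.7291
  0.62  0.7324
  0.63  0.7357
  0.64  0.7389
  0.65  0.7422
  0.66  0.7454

0.7088

σ√T = 0.39 × 0.5000 = 0.1950
d₁ = [ln(151/141) + (0.08 + ½·0.39²)·0.25] / (σ√T) = (0.0685 + 0.0390) / 0.1950 = 0.5514 → 0.55
N(d₁) = N(0.55) = 0.7088
Δ_call = N(d₁) = 0.7088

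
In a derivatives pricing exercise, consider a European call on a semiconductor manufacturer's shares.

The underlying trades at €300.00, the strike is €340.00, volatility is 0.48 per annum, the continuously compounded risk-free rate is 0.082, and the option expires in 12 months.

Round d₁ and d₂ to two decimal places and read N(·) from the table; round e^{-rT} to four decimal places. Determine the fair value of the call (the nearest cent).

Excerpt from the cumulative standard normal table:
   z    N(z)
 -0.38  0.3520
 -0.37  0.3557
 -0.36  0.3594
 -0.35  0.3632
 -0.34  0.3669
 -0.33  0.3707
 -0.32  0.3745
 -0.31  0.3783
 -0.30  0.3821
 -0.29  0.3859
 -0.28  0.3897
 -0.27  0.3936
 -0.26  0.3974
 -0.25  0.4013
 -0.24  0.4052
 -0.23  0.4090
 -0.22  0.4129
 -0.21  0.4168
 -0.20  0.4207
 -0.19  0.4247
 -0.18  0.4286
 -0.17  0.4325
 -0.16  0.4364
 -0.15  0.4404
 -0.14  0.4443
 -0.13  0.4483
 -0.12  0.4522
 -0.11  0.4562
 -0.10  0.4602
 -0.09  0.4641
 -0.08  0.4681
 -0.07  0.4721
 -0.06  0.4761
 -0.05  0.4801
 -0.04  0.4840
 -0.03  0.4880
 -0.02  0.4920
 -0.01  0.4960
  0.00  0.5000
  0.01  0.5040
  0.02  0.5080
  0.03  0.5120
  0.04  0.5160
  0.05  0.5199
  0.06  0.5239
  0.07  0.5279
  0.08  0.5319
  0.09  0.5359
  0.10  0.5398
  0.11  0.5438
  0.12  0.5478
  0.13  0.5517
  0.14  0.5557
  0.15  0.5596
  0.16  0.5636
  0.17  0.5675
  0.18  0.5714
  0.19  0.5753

σ√T = 0.48·√1 = 0.4800
d₁ = [ln(300/340) + (0.082 + 0.48²/2)·1] / 0.4800 = [-0.1252 + 0.1972] / 0.4800 = 0.1501 → 0.15
d₂ = d₁ − σ√T = 0.1501 − 0.4800 = -0.3299 → -0.33
e^(−rT) = e^(−0.082·1) = 0.9213
N(d₁) = N(0.15) = 0.5596;  N(d₂) = N(-0.33) = 0.3707
C = 300·0.5596 − 340·0.9213·0.3707 = 167.8800 − 116.1188 = 51.7612

€51.76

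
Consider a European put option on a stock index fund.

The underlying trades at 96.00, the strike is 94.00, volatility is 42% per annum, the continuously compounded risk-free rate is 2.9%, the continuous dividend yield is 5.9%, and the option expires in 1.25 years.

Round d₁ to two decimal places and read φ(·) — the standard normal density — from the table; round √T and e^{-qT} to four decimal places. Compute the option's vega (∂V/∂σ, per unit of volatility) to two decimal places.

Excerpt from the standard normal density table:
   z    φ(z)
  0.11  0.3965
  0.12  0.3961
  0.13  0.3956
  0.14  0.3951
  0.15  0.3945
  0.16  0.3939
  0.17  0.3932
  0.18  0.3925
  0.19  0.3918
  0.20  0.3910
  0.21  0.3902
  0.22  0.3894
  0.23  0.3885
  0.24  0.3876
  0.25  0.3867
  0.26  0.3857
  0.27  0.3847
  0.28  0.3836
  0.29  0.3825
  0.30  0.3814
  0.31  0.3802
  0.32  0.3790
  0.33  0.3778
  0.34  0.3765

σ√T = 0.42·√1.25 = 0.4696
d₁ = [ln(96/94) + (0.029 − 0.059 + 0.42²/2)·1.25] / 0.4696 = [0.0211 + 0.0727] / 0.4696 = 0.1998 → 0.20
√T = √1.25 = 1.1180
φ(d₁) = φ(0.20) = 0.3910
exp(−qT) = exp(−0.059·1.25) = 0.9289
vega = S·exp(−qT)·φ(d₁)·√T = 96·0.9289·0.3910·1.1180 = 38.9815

38.98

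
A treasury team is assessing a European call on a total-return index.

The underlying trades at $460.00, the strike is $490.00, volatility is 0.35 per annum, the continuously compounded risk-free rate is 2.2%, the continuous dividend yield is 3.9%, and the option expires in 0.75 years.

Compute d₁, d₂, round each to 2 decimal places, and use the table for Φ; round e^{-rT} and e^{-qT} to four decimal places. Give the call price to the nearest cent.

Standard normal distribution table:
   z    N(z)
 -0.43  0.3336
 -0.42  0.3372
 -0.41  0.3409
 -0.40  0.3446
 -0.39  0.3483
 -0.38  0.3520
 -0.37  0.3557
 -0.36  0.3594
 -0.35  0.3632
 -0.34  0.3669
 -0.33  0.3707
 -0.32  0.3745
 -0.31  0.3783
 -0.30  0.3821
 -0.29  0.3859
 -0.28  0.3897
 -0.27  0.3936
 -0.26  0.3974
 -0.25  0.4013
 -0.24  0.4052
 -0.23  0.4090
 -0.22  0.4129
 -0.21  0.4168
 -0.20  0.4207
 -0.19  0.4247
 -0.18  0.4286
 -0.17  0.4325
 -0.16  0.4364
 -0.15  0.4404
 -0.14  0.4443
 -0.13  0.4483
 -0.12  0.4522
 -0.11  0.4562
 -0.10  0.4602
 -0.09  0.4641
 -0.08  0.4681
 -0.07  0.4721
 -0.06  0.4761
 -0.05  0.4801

$39.51

σ√T = 0.35 × 0.8660 = 0.3031
ln(S/K) + (r − q + σ²/2)T = ln(460/490) + (0.022 − 0.039 + 0.35²/2)·0.75 = -0.0632 + 0.0332 = -0.0300
d₁ = -0.0300 / 0.3031 = -0.0989 → -0.10
d₂ = d₁ − σ√T = -0.0989 − 0.3031 = -0.4021 → -0.40
exp(−qT) = exp(−0.039·0.75) = 0.9712;  exp(−rT) = exp(−0.022·0.75) = 0.9836
N(d₁) = N(-0.10) = 0.4602;  N(d₂) = N(-0.40) = 0.3446
C = 460·0.9712·0.4602 − 490·0.9836·0.3446 = 205.5953 − 166.0848 = 39.5105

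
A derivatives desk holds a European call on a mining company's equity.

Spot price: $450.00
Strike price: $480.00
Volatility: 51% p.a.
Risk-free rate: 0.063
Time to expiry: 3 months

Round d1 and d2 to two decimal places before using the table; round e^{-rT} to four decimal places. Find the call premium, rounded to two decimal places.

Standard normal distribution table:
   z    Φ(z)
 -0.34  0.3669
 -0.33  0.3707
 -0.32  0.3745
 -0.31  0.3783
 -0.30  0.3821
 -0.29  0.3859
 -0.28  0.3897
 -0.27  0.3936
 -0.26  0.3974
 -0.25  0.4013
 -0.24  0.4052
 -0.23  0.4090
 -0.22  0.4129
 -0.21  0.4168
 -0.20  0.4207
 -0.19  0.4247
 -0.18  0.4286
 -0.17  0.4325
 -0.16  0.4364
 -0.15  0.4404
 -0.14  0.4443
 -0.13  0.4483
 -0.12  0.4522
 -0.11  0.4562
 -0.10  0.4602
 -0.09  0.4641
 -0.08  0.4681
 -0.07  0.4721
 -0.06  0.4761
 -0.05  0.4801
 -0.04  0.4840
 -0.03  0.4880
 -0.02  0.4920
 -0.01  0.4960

$37.29

σ√T = 0.51 × 0.5000 = 0.2550
d₁ = [ln(450/480) + (0.063 + 0.51²/2)·0.25] / 0.2550 = [-0.0645 + 0.0483] / 0.2550 = -0.0638 ≈ -0.06
d₂ = d₁ − σ√T = -0.0638 − 0.2550 = -0.3188 ≈ -0.32
exp(−rT) = exp(−0.063·0.25) = 0.9844
N(d₁) = N(-0.06) = 0.4761;  N(d₂) = N(-0.32) = 0.3745
C = 450·0.4761 − 480·0.9844·0.3745 = 214.2450 − 176.9557 = 37.2893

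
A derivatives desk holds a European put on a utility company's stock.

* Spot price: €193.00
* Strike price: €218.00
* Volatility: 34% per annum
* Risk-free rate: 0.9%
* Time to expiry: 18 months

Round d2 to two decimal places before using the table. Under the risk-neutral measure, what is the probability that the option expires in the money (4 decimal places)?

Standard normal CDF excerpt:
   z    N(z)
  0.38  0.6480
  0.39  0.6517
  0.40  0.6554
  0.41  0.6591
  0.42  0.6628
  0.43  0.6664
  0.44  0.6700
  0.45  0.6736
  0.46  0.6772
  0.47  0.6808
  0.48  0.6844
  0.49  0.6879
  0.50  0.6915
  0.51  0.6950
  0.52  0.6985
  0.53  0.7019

0.6808

σ√T = 0.34·√1.5 = 0.4164
d₁ = [ln(193/218) + (0.009 + 0.34²/2)·1.5] / 0.4164 = [-0.1218 + 0.1002] / 0.4164 = -0.0519 ⇒ -0.05
d₂ = d₁ − σ√T = -0.0519 − 0.4164 = -0.4683 ⇒ -0.47
Risk-neutral Pr[S_T < K] = N(−d₂) = N(0.47) = 0.6808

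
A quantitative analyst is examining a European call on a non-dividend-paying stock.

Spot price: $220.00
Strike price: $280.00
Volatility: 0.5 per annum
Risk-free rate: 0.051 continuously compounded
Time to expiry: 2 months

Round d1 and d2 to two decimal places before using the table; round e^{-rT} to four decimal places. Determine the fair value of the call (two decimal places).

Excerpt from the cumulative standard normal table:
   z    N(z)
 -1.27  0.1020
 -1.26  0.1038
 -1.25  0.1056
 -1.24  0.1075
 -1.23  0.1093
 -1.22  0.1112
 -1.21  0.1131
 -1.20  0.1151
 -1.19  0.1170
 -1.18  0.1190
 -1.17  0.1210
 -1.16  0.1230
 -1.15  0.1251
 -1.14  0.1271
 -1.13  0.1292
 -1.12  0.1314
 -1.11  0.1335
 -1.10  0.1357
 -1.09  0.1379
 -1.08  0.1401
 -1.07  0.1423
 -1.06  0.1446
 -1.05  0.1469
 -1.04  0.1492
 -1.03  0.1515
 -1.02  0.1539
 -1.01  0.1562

T = 0.1667;  σ√T = 0.2041
d₁ = [ln(220/280) + (0.051 + ½·0.5²)·0.1667] / (σ√T) = (-0.2412 + 0.0293) / 0.2041 = -1.0377 which rounds to -1.04
d₂ = -1.0377 − 0.2041 = -1.2419 which rounds to -1.24
exp(−rT) = exp(−0.051·0.1667) = 0.9915
N(d₁) = N(-1.04) = 0.1492;  N(d₂) = N(-1.24) = 0.1075
C = 220·0.1492 − 280·0.9915·0.1075 = 32.8240 − 29.8441 = 2.9798

$2.98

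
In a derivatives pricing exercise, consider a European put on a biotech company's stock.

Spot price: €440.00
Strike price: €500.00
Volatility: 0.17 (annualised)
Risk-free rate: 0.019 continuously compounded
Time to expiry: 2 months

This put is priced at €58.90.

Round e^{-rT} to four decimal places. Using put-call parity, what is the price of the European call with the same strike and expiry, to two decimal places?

€0.50

e^(−rT) = e^(−0.019·0.1667) = 0.9968
Put-call parity: C − P = S − K·e^(−rT) = 440 − 500·0.9968 = 440 − 498.4000 = -58.4000
C = P + (C − P) = 58.90 + (-58.4000) = 0.5000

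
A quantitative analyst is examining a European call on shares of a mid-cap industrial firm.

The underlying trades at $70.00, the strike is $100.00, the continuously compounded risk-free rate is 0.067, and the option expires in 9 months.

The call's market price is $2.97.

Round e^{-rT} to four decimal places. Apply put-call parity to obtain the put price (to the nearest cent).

e^(−rT) = e^(−0.067·0.75) = 0.9510
Put-call parity: C − P = S − K·e^(−rT) = 70 − 100·0.9510 = 70 − 95.1000 = -25.1000
P = C − (C − P) = 2.97 − (-25.1000) = 28.0700

$28.07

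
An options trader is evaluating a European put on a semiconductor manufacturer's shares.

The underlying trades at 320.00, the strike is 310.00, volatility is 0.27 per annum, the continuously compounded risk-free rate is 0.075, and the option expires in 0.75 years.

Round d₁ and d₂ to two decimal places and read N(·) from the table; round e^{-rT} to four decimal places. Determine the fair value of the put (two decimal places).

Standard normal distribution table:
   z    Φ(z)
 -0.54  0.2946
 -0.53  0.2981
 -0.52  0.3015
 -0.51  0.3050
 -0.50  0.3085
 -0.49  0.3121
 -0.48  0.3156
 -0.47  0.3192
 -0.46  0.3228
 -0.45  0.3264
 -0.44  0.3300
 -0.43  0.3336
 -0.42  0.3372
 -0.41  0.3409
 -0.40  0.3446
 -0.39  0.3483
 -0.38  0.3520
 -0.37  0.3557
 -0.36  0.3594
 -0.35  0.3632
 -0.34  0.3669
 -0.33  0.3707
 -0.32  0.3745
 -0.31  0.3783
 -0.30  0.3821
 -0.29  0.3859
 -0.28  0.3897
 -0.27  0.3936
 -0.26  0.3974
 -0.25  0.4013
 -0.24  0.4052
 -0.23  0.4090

16.58

σ√T = 0.27 × 0.8660 = 0.2338
d₁ = [ln(320/310) + (0.075 + 0.27²/2)·0.75] / 0.2338 = [0.0317 + 0.0836] / 0.2338 = 0.4933 ≈ 0.49
d₂ = d₁ − σ√T = 0.4933 − 0.2338 = 0.2594 ≈ 0.26
exp(−rT) = exp(−0.075·0.75) = 0.9453
P = 310·0.9453·N(-0.26) − 320·N(-0.49) = 310·0.9453·0.3974 − 320·0.3121 = 116.4553 − 99.8720 = 16.5833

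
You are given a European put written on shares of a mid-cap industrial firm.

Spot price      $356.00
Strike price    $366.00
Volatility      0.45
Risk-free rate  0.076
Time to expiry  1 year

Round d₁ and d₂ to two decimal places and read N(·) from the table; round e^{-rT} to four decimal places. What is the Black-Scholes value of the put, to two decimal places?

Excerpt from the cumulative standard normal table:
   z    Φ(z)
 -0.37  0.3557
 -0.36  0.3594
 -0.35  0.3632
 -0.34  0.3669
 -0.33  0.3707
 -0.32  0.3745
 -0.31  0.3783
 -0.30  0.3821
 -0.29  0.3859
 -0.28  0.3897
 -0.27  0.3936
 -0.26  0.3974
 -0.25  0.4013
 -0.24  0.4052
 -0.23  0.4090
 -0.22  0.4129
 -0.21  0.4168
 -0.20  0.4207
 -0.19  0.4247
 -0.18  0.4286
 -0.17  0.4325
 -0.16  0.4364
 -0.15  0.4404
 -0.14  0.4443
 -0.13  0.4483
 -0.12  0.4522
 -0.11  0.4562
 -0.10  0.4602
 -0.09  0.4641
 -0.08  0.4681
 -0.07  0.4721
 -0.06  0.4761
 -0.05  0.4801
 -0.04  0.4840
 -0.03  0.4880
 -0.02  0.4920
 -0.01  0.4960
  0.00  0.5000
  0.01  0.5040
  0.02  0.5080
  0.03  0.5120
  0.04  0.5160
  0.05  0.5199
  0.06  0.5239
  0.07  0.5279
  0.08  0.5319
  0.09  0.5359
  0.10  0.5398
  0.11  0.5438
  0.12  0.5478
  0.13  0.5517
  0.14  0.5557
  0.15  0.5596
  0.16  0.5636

σ√T = 0.45 × 1.0000 = 0.4500
d₁ = [ln(356/366) + (0.076 + 0.45²/2)·1] / 0.4500 = [-0.0277 + 0.1773] / 0.4500 = 0.3323 ≈ 0.33
d₂ = d₁ − σ√T = 0.3323 − 0.4500 = -0.1177 ≈ -0.12
e^(−rT) = e^(−0.076·1) = 0.9268
N(−d₂) = N(0.12) = 0.5478;  N(−d₁) = N(-0.33) = 0.3707
P = 366·0.9268·0.5478 − 356·0.3707 = 185.8186 − 131.9692 = 53.8494

$53.85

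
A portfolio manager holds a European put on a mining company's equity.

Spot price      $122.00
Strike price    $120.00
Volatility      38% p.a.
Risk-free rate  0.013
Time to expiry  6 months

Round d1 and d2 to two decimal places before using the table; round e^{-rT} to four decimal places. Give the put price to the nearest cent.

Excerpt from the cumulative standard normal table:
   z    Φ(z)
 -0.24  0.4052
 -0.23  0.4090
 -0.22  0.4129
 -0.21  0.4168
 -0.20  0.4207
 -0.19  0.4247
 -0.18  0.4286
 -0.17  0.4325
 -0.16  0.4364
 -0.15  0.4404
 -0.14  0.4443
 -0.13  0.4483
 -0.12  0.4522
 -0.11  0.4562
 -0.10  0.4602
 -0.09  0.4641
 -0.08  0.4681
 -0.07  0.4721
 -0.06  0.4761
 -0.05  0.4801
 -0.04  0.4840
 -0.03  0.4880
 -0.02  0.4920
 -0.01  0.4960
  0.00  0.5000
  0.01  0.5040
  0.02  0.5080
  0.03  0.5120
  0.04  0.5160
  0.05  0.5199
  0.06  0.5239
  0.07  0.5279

σ√T = 0.38·√0.5 = 0.2687
d₁ = [ln(122/120) + (0.013 + 0.38²/2)·0.5] / 0.2687 = [0.0165 + 0.0426] / 0.2687 = 0.2201 ⇒ 0.22
d₂ = d₁ − σ√T = 0.2201 − 0.2687 = -0.0486 ⇒ -0.05
e^(−rT) = e^(−0.013·0.5) = 0.9935
P = 120·0.9935·N(0.05) − 122·N(-0.22) = 120·0.9935·0.5199 − 122·0.4129 = 61.9825 − 50.3738 = 11.6087

$11.61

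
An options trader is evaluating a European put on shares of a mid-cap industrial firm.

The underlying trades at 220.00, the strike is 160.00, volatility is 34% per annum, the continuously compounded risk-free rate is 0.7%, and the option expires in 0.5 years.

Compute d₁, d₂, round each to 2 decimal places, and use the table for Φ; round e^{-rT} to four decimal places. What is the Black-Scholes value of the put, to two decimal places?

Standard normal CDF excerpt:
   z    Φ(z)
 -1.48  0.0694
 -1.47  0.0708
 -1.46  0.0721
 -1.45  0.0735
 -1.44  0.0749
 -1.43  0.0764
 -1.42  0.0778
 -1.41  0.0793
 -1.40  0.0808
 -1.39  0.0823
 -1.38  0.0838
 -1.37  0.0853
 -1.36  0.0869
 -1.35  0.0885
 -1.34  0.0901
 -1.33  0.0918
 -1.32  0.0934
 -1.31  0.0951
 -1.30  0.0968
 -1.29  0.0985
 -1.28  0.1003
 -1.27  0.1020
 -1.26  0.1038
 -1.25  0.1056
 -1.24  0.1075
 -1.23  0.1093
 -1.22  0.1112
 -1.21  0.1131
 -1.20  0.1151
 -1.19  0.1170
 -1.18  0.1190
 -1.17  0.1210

1.87

T = 0.5;  σ√T = 0.2404
ln(S/K) + (r + σ²/2)T = ln(220/160) + (0.007 + 0.34²/2)·0.5 = 0.3185 + 0.0324 = 0.3509
d₁ = 0.3509 / 0.2404 = 1.4594 ≈ 1.46
d₂ = d₁ − σ√T = 1.4594 − 0.2404 = 1.2189 ≈ 1.22
exp(−rT) = exp(−0.007·0.5) = 0.9965
N(−d₂) = N(-1.22) = 0.1112;  N(−d₁) = N(-1.46) = 0.0721
P = 160·0.9965·0.1112 − 220·0.0721 = 17.7297 − 15.8620 = 1.8677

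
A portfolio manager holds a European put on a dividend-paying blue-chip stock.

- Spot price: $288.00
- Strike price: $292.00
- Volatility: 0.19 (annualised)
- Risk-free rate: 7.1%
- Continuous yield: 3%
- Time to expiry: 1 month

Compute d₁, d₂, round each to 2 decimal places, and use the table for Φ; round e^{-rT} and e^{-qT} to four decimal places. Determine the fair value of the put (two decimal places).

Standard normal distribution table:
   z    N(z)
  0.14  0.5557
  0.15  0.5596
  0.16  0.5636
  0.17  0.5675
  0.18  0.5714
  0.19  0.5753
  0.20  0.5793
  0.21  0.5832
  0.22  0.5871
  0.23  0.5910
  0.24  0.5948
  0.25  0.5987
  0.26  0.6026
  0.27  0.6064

σ√T = 0.19 × 0.2887 = 0.0548
ln(S/K) + (r − q + σ²/2)T = ln(288/292) + (0.071 − 0.03 + 0.19²/2)·0.08333 = -0.0138 + 0.0049 = -0.0089
d₁ = -0.0089 / 0.0548 = -0.1618 → -0.16
d₂ = d₁ − σ√T = -0.1618 − 0.0548 = -0.2166 → -0.22
exp(−qT) = exp(−0.03·0.08333) = 0.9975;  exp(−rT) = exp(−0.071·0.08333) = 0.9941
N(−d₂) = N(0.22) = 0.5871;  N(−d₁) = N(0.16) = 0.5636
P = 292·0.9941·0.5871 − 288·0.9975·0.5636 = 170.4217 − 161.9110 = 8.5107

$8.51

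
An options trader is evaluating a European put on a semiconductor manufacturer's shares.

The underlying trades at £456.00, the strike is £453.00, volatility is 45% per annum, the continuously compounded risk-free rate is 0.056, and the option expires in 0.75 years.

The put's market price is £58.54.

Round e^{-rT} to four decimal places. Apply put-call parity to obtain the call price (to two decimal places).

£80.16

exp(−rT) = exp(−0.056·0.75) = 0.9589
Put-call parity: C − P = S − K·e^(−rT) = 456 − 453·0.9589 = 456 − 434.3817 = 21.6183
C = P + (C − P) = 58.54 + (21.6183) = 80.1583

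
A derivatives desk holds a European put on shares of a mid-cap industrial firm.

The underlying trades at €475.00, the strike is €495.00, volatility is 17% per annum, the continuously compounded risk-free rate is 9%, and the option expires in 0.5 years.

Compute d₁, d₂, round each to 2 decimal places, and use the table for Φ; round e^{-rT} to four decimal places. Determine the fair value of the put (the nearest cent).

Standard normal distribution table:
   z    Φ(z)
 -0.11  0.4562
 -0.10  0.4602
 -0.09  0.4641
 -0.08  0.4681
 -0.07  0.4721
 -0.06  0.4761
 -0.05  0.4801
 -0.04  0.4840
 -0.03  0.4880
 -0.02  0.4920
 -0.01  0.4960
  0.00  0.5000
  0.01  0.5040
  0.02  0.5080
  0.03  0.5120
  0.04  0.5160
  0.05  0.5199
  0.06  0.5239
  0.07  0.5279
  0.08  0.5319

€21.84

σ√T = 0.17·√0.5 = 0.1202
d₁ = [ln(475/495) + (0.09 + 0.17²/2)·0.5] / 0.1202 = [-0.0412 + 0.0522] / 0.1202 = 0.0914 ⇒ 0.09
d₂ = d₁ − σ√T = 0.0914 − 0.1202 = -0.0288 ⇒ -0.03
e^(−rT) = e^(−0.09·0.5) = 0.9560
N(−d₂) = N(0.03) = 0.5120;  N(−d₁) = N(-0.09) = 0.4641
P = 495·0.9560·0.5120 − 475·0.4641 = 242.2886 − 220.4475 = 21.8411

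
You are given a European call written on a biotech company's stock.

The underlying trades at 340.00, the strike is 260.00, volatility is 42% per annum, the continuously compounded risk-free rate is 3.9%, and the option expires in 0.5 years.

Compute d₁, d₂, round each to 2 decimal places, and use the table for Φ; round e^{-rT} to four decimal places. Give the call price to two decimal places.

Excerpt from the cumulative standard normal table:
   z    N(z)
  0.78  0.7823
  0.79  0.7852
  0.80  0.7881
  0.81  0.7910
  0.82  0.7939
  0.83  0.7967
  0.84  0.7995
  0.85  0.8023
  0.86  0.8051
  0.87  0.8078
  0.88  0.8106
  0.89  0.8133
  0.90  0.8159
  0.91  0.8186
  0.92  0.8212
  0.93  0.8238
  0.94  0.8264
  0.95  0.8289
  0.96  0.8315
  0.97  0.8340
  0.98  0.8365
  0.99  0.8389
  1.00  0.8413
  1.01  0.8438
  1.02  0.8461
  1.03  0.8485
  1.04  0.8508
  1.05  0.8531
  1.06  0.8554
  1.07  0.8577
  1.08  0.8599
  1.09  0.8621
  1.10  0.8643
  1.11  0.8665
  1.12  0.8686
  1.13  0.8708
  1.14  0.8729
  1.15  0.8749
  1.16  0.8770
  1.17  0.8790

92.89

σ√T = 0.42·√0.5 = 0.2970
ln(S/K) + (r + σ²/2)T = ln(340/260) + (0.039 + 0.42²/2)·0.5 = 0.2683 + 0.0636 = 0.3319
d₁ = 0.3319 / 0.2970 = 1.1174 → 1.12
d₂ = d₁ − σ√T = 1.1174 − 0.2970 = 0.8205 → 0.82
e^(−rT) = e^(−0.039·0.5) = 0.9807
N(d₁) = N(1.12) = 0.8686;  N(d₂) = N(0.82) = 0.7939
C = 340·0.8686 − 260·0.9807·0.7939 = 295.3240 − 202.4302 = 92.8938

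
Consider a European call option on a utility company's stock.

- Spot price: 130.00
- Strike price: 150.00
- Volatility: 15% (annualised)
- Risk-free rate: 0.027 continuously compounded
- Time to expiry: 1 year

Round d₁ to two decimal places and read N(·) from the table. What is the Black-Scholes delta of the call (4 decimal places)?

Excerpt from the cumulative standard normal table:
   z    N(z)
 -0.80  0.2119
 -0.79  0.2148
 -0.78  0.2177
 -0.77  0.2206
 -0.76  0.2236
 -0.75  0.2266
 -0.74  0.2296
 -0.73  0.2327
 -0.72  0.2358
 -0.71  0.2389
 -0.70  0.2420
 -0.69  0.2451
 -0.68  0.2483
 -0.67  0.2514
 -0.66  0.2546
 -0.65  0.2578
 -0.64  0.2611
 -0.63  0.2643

σ√T = 0.15·√1 = 0.1500
ln(S/K) + (r + σ²/2)T = ln(130/150) + (0.027 + 0.15²/2)·1 = -0.1431 + 0.0382 = -0.1049
d₁ = -0.1049 / 0.1500 = -0.6990 ⇒ -0.70
N(d₁) = N(-0.70) = 0.2420
Δ_call = N(d₁) = 0.2420

0.2420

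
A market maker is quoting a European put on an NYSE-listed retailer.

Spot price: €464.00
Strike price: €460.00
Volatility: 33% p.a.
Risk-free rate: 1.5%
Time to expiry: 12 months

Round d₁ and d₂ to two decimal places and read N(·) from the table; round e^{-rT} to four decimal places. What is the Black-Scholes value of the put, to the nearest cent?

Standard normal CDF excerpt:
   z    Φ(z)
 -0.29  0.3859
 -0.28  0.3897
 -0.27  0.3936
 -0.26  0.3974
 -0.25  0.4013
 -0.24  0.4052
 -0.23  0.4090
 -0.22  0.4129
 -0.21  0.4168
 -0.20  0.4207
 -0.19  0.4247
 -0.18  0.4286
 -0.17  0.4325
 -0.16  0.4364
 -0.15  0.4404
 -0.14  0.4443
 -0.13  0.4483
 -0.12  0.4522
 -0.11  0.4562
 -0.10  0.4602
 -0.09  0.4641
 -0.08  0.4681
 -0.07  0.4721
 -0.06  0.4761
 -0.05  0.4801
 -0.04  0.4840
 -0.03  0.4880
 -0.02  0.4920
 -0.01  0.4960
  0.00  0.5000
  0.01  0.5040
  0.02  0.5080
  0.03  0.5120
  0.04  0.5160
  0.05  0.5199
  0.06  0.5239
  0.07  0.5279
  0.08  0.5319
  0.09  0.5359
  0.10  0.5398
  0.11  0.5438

€54.83

T = 1;  σ√T = 0.3300
d₁ = [ln(464/460) + (0.015 + ½·0.33²)·1] / (σ√T) = (0.0087 + 0.0695) / 0.3300 = 0.2367 ≈ 0.24
d₂ = 0.2367 − 0.3300 = -0.0933 ≈ -0.09
e^(−rT) = e^(−0.015·1) = 0.9851
P = 460·0.9851·N(0.09) − 464·N(-0.24) = 460·0.9851·0.5359 − 464·0.4052 = 242.8409 − 188.0128 = 54.8281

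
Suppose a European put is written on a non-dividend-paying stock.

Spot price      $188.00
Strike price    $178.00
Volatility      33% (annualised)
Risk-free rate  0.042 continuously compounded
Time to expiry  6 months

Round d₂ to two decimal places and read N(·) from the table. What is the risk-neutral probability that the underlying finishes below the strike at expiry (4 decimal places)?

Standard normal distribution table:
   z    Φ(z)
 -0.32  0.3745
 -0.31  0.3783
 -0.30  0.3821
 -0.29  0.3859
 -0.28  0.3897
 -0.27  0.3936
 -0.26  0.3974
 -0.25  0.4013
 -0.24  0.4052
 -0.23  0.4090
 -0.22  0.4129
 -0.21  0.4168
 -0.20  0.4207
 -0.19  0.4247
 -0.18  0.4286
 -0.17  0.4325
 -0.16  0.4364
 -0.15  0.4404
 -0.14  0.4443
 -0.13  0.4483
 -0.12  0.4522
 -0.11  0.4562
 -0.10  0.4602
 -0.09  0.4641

σ√T = 0.33·√0.5 = 0.2333
ln(S/K) + (r + σ²/2)T = ln(188/178) + (0.042 + 0.33²/2)·0.5 = 0.0547 + 0.0482 = 0.1029
d₁ = 0.1029 / 0.2333 = 0.4409 which rounds to 0.44
d₂ = d₁ − σ√T = 0.4409 − 0.2333 = 0.2076 which rounds to 0.21
Risk-neutral Pr[S_T < K] = N(−d₂) = N(-0.21) = 0.4168

0.4168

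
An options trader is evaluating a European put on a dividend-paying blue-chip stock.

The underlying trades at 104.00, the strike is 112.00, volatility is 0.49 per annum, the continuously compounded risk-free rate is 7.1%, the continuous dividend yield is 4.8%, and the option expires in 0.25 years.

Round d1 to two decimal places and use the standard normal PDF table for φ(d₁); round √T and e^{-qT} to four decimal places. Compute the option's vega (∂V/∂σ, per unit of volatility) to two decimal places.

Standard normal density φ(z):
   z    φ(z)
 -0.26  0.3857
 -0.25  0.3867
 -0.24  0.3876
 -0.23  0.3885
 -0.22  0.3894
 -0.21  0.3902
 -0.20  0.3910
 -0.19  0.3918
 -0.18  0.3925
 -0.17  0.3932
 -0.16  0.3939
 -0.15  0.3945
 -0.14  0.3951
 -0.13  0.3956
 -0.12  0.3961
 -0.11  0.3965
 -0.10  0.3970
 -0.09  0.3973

σ√T = 0.49·√0.25 = 0.2450
ln(S/K) + (r − q + σ²/2)T = ln(104/112) + (0.071 − 0.048 + 0.49²/2)·0.25 = -0.0741 + 0.0358 = -0.0383
d₁ = -0.0383 / 0.2450 = -0.1565 → -0.16
√T = √0.25 = 0.5000
φ(d₁) = φ(-0.16) = 0.3939
exp(−qT) = exp(−0.048·0.25) = 0.9881
vega = S·exp(−qT)·φ(d₁)·√T = 104·0.9881·0.3939·0.5000 = 20.2391

20.24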